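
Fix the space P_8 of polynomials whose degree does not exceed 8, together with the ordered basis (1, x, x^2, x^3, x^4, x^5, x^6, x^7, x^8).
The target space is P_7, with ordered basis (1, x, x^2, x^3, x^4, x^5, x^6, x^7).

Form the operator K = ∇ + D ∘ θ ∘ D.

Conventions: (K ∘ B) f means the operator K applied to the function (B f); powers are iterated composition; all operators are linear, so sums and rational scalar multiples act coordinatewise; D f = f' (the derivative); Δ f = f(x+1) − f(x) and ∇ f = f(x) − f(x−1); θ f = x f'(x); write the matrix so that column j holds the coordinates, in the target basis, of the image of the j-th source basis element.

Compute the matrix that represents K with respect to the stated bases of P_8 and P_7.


image of 1: 0
image of x: 1
image of x^2: 2x + 1
image of x^3: 3x^2 + 9x + 1
image of x^4: 4x^3 + 30x^2 + 4x - 1
image of x^5: 5x^4 + 70x^3 + 10x^2 - 5x + 1
image of x^6: 6x^5 + 135x^4 + 20x^3 - 15x^2 + 6x - 1
image of x^7: 7x^6 + 231x^5 + 35x^4 - 35x^3 + 21x^2 - 7x + 1
image of x^8: 8x^7 + 364x^6 + 56x^5 - 70x^4 + 56x^3 - 28x^2 + 8x - 1
each image's coordinates form column j of the matrix

the matrix is [[0, 1, 1, 1, -1, 1, -1, 1, -1]; [0, 0, 2, 9, 4, -5, 6, -7, 8]; [0, 0, 0, 3, 30, 10, -15, 21, -28]; [0, 0, 0, 0, 4, 70, 20, -35, 56]; [0, 0, 0, 0, 0, 5, 135, 35, -70]; [0, 0, 0, 0, 0, 0, 6, 231, 56]; [0, 0, 0, 0, 0, 0, 0, 7, 364]; [0, 0, 0, 0, 0, 0, 0, 0, 8]] (rows listed top to bottom)


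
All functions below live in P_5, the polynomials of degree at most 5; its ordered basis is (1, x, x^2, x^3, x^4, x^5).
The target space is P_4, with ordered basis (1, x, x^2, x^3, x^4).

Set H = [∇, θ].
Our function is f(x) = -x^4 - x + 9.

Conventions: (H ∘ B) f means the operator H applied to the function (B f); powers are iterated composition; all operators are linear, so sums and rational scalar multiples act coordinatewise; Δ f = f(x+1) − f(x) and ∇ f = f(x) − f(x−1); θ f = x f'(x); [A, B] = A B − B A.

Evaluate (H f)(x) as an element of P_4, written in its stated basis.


the image equals g(x) = -4x^3 + 12x^2 - 12x + 3

θ f = -4x^4 - x
∇ θ f = -16x^3 + 24x^2 - 16x + 3
∇ f = -4x^3 + 6x^2 - 4x
θ ∇ f = -12x^3 + 12x^2 - 4x
[∇, θ] f = -4x^3 + 12x^2 - 12x + 3


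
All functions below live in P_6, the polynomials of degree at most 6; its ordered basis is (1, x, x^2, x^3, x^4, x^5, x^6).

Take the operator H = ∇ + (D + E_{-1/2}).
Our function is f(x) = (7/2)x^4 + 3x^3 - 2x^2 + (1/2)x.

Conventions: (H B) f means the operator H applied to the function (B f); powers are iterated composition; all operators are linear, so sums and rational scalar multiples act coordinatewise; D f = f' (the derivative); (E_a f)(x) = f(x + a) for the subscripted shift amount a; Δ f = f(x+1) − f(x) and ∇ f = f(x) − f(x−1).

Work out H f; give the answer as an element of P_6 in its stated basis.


the image equals g(x) = (7/2)x^4 + 24x^3 - (17/4)x^2 + 51/32

∇ f = 14x^3 - 12x^2 + x + 2
D f = 14x^3 + 9x^2 - 4x + 1/2
E_{-1/2} f = (7/2)x^4 - 4x^3 - (5/4)x^2 + 3x - 29/32
(D + E_{-1/2}) f = (7/2)x^4 + 10x^3 + (31/4)x^2 - x - 13/32
(∇ + (D + E_{-1/2})) f = (7/2)x^4 + 24x^3 - (17/4)x^2 + 51/32


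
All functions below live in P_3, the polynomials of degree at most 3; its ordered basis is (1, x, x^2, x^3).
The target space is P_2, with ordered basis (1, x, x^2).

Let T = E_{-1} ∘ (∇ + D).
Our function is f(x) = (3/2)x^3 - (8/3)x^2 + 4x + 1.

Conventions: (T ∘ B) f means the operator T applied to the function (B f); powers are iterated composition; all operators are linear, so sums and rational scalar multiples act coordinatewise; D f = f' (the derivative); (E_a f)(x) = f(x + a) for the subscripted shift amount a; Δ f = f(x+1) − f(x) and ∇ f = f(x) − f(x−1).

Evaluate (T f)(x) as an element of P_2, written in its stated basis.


the result is g(x) = 9x^2 - (199/6)x + 109/3

∇ f = (9/2)x^2 - (59/6)x + 49/6
D f = (9/2)x^2 - (16/3)x + 4
(∇ + D) f = 9x^2 - (91/6)x + 73/6
E_{-1} (∇ + D) f = 9x^2 - (199/6)x + 109/3


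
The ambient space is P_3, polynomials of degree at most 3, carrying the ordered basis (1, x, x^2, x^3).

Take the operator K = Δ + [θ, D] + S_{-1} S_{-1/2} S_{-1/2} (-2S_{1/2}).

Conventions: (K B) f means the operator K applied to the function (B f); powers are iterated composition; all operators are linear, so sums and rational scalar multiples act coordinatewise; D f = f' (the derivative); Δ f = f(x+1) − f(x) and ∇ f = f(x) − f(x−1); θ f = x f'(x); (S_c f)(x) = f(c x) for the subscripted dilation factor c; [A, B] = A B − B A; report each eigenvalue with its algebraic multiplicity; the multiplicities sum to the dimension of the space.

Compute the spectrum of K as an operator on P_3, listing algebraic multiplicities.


λ = -2 (multiplicity 1), λ = -1/32 (multiplicity 1), λ = 1/256 (multiplicity 1), λ = 1/4 (multiplicity 1)

image of 1: -2
image of x: (1/4)x
image of x^2: -(1/32)x^2 + 1
image of x^3: (1/256)x^3 + 3x + 1
the matrix is upper triangular; its diagonal is (-2, 1/4, -1/32, 1/256)
for a triangular matrix the eigenvalues are the diagonal entries, with algebraic multiplicity their repetition count


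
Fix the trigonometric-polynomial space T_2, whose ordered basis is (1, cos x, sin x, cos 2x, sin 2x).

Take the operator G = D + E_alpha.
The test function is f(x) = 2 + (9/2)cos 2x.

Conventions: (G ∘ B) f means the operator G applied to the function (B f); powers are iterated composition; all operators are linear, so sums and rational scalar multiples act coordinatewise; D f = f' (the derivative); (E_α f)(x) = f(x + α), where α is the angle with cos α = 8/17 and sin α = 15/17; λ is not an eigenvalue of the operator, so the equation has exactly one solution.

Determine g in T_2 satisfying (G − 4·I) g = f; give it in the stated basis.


write g with unknown coordinates in the stated basis and equate coefficients in (G − 4·I) g = f
solving from the highest basis element down gives g = -2/3 - (11853/16634)cos 2x + (3681/8317)sin 2x
check: G g = -2/3 + (27441/16634)cos 2x + (14724/8317)sin 2x
so G g − 4·g = 2 + (9/2)cos 2x = f ✓

the result is g(x) = -2/3 - (11853/16634)cos 2x + (3681/8317)sin 2x


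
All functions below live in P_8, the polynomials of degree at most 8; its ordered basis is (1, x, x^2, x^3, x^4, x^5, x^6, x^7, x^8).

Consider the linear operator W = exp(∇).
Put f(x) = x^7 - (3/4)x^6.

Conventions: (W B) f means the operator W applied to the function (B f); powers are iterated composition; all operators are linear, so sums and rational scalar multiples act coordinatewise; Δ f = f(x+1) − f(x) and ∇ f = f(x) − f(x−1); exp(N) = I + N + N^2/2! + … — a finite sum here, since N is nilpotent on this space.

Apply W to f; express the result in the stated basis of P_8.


g(x) = x^7 + (25/4)x^6 - (9/2)x^5 - 35x^4 + 50x^3 + (123/4)x^2 - 72x + 63/4

order-1 term: 7x^6 - (51/2)x^5 + (185/4)x^4 - 50x^3 + (129/4)x^2 - (23/2)x + 7/4
order-2 term: 21x^5 - (465/4)x^4 + 290x^3 - (1575/4)x^2 + (569/2)x - 345/4
order-3 term: 35x^4 - 225x^3 + (1185/2)x^2 - (1485/2)x + 737/2
order-4 term: 35x^3 - (885/4)x^2 + 500x - 1595/4
order-5 term: 21x^2 - (219/2)x + 605/4
order-6 term: 7x - 87/4
order-7 term: 1
the series for exp(∇) f terminates at order 7
exp(∇) f = x^7 + (25/4)x^6 - (9/2)x^5 - 35x^4 + 50x^3 + (123/4)x^2 - 72x + 63/4


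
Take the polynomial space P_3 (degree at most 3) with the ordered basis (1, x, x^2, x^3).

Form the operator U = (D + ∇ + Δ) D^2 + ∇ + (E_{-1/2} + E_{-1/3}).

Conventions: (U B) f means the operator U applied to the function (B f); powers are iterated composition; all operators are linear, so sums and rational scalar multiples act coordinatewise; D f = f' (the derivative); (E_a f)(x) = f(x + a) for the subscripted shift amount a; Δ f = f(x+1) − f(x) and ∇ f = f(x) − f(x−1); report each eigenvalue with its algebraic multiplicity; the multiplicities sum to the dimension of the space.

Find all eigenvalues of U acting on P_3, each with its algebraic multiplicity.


λ = 2 (multiplicity 4)

image of 1: 2
image of x: 2x + 1/6
image of x^2: 2x^2 + (1/3)x - 23/36
image of x^3: 2x^3 + (1/2)x^2 - (23/12)x + 4069/216
the matrix is upper triangular; its diagonal is (2, 2, 2, 2)
for a triangular matrix the eigenvalues are the diagonal entries, with algebraic multiplicity their repetition count


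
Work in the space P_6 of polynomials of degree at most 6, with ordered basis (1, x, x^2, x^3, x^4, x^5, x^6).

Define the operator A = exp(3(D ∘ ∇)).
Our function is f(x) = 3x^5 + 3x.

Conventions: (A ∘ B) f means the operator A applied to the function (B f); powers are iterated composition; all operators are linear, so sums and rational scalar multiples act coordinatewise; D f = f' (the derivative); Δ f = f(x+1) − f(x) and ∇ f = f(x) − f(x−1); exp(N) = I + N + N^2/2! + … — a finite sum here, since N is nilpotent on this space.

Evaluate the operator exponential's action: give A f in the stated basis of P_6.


order-1 term: 180x^3 - 270x^2 + 180x - 45
order-2 term: 1620x - 1620
the series for exp(3(D ∘ ∇)) f terminates at order 2
exp(3(D ∘ ∇)) f = 3x^5 + 180x^3 - 270x^2 + 1803x - 1665

g(x) = 3x^5 + 180x^3 - 270x^2 + 1803x - 1665


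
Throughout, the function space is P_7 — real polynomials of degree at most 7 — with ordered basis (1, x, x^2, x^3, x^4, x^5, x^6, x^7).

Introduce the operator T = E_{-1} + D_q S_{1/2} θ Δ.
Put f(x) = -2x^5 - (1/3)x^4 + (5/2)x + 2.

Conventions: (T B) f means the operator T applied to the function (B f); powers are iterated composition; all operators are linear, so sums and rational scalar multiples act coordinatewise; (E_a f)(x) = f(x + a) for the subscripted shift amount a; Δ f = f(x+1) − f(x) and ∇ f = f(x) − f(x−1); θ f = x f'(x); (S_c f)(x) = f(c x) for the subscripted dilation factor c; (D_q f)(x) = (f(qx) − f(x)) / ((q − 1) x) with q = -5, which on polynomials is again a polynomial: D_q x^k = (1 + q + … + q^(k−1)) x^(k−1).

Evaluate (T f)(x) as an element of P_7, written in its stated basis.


the result is g(x) = -2x^5 + (29/3)x^4 + (724/3)x^3 - 150x^2 + (227/6)x - 9/2

E_{-1} f = -2x^5 + (29/3)x^4 - (56/3)x^3 + 18x^2 - (37/6)x + 7/6
Δ f = -10x^4 - (64/3)x^3 - 22x^2 - (34/3)x + 1/6
θ Δ f = -40x^4 - 64x^3 - 44x^2 - (34/3)x
S_{1/2} (θ Δ) f = -(5/2)x^4 - 8x^3 - 11x^2 - (17/3)x
D_q S_{1/2} (θ Δ) f = 260x^3 - 168x^2 + 44x - 17/3
(E_{-1} + D_q S_{1/2} θ Δ) f = -2x^5 + (29/3)x^4 + (724/3)x^3 - 150x^2 + (227/6)x - 9/2


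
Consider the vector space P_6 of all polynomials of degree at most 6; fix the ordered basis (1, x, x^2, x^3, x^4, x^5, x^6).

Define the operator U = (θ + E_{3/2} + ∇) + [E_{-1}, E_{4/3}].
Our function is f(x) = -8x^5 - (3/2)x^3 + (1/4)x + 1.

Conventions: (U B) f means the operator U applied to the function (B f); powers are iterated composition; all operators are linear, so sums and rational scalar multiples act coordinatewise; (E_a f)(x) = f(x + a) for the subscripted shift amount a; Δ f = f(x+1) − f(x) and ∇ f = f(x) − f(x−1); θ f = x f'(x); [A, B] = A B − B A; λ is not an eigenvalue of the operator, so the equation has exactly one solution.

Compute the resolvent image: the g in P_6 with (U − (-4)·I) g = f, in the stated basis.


g(x) = -(4/5)x^5 + (10/9)x^4 - (47/144)x^3 + (2795/672)x^2 - (90787/24192)x + 434099/241920

write g with unknown coordinates in the stated basis and equate coefficients in (U − (-4)·I) g = f
solving from the highest basis element down gives g = -(4/5)x^5 + (10/9)x^4 - (47/144)x^3 + (2795/672)x^2 - (90787/24192)x + 434099/241920
check: U g = -(24/5)x^5 - (40/9)x^4 - (7/36)x^3 - (2795/168)x^2 + (92299/6048)x - 373619/60480
so U g − (-4)·g = -8x^5 - (3/2)x^3 + (1/4)x + 1 = f ✓


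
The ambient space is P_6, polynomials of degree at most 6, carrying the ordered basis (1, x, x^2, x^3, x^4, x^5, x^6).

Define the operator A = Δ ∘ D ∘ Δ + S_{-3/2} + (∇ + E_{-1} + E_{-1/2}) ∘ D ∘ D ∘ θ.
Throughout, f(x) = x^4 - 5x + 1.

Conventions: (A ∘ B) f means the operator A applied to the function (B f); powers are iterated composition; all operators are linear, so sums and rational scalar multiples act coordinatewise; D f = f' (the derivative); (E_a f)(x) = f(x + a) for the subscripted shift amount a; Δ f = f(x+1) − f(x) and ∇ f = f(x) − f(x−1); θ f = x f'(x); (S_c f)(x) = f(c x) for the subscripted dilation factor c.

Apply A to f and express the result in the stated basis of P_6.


Δ f = 4x^3 + 6x^2 + 4x - 4
D Δ f = 12x^2 + 12x + 4
Δ D Δ f = 24x + 24
S_{-3/2} f = (81/16)x^4 + (15/2)x + 1
θ f = 4x^4 - 5x
D θ f = 16x^3 - 5
D (D ∘ θ) f = 48x^2
∇ D (D ∘ θ) f = 96x - 48
E_{-1} D (D ∘ θ) f = 48x^2 - 96x + 48
E_{-1/2} D (D ∘ θ) f = 48x^2 - 48x + 12
(∇ + E_{-1} + E_{-1/2}) D (D ∘ θ) f = 96x^2 - 48x + 12
(Δ ∘ D ∘ Δ + S_{-3/2} + (∇ + E_{-1} + E_{-1/2}) ∘ D ∘ D ∘ θ) f = (81/16)x^4 + 96x^2 - (33/2)x + 37

the result is g(x) = (81/16)x^4 + 96x^2 - (33/2)x + 37


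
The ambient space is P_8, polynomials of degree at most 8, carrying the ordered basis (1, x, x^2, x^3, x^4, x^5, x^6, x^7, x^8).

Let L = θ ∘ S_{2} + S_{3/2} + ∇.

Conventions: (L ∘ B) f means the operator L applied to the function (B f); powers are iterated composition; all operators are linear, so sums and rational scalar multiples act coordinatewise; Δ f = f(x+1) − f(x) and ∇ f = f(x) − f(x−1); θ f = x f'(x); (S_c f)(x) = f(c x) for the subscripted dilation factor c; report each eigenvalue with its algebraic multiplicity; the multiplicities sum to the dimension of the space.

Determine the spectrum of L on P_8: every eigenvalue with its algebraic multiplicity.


λ = 1 (multiplicity 1), λ = 7/2 (multiplicity 1), λ = 41/4 (multiplicity 1), λ = 219/8 (multiplicity 1), λ = 1105/16 (multiplicity 1), λ = 5363/32 (multiplicity 1), λ = 25305/64 (multiplicity 1), λ = 116875/128 (multiplicity 1), λ = 530849/256 (multiplicity 1)

image of 1: 1
image of x: (7/2)x + 1
image of x^2: (41/4)x^2 + 2x - 1
image of x^3: (219/8)x^3 + 3x^2 - 3x + 1
image of x^4: (1105/16)x^4 + 4x^3 - 6x^2 + 4x - 1
image of x^5: (5363/32)x^5 + 5x^4 - 10x^3 + 10x^2 - 5x + 1
image of x^6: (25305/64)x^6 + 6x^5 - 15x^4 + 20x^3 - 15x^2 + 6x - 1
image of x^7: (116875/128)x^7 + 7x^6 - 21x^5 + 35x^4 - 35x^3 + 21x^2 - 7x + 1
image of x^8: (530849/256)x^8 + 8x^7 - 28x^6 + 56x^5 - 70x^4 + 56x^3 - 28x^2 + 8x - 1
the matrix is upper triangular; its diagonal is (1, 7/2, 41/4, 219/8, 1105/16, 5363/32, 25305/64, 116875/128, 530849/256)
for a triangular matrix the eigenvalues are the diagonal entries, with algebraic multiplicity their repetition count


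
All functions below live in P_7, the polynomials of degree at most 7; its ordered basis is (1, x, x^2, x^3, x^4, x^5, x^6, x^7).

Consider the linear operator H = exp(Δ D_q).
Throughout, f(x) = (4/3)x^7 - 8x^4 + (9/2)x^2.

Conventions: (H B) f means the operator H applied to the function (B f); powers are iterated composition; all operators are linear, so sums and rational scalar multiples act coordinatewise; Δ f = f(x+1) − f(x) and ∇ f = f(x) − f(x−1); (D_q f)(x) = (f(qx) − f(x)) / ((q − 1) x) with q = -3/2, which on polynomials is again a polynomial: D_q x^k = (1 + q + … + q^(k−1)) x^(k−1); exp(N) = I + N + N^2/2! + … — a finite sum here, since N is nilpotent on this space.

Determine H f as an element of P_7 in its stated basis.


the image equals g(x) = (4/3)x^7 + (463/8)x^5 + (2187/16)x^4 + (113435/192)x^3 + (110681/256)x^2 + (724915/768)x + 162099/512

order-1 term: (463/8)x^5 + (2315/16)x^4 + (2315/12)x^3 + (2939/16)x^2 + (775/8)x + 979/48
order-2 term: (25465/64)x^3 + (62505/256)x^2 + (294005/768)x + 40241/384
order-3 term: (178255/384)x + 294005/1536
the series for exp(Δ D_q) f terminates at order 3
exp(Δ D_q) f = (4/3)x^7 + (463/8)x^5 + (2187/16)x^4 + (113435/192)x^3 + (110681/256)x^2 + (724915/768)x + 162099/512


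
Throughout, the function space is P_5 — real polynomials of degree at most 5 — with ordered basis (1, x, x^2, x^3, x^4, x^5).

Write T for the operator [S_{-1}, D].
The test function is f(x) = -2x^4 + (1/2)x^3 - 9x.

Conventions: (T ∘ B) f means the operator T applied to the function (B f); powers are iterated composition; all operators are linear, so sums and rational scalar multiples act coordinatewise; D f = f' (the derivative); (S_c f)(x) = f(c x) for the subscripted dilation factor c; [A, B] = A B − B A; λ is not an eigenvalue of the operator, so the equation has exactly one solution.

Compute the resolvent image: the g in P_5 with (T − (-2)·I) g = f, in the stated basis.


write g with unknown coordinates in the stated basis and equate coefficients in (T − (-2)·I) g = f
solving from the highest basis element down gives g = -x^4 - (15/4)x^3 + (45/4)x^2 + 18x - 18
check: T g = 8x^3 - (45/2)x^2 - 45x + 36
so T g − (-2)·g = -2x^4 + (1/2)x^3 - 9x = f ✓

the result is g(x) = -x^4 - (15/4)x^3 + (45/4)x^2 + 18x - 18


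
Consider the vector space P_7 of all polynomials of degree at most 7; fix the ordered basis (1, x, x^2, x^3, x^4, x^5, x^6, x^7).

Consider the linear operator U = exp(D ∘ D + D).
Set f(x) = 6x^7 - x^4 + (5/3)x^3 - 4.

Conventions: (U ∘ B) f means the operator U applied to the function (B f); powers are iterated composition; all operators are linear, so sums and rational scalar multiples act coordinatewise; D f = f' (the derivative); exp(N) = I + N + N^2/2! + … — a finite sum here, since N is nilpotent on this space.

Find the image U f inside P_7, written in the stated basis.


g(x) = 6x^7 + 42x^6 + 378x^5 + 1469x^4 + (15743/3)x^3 + 10193x^2 + 13889x + 23402/3

order-1 term: 42x^6 + 252x^5 - 4x^3 - 7x^2 + 10x
order-2 term: 126x^5 + 1260x^4 + 2520x^3 - 6x^2 - 19x - 2
order-3 term: 210x^4 + 2520x^3 + 7560x^2 + 5036x - 31/3
order-4 term: 210x^3 + 2520x^2 + 7560x + 5039
order-5 term: 126x^2 + 1260x + 2520
order-6 term: 42x + 252
order-7 term: 6
the series for exp(D ∘ D + D) f terminates at order 7
exp(D ∘ D + D) f = 6x^7 + 42x^6 + 378x^5 + 1469x^4 + (15743/3)x^3 + 10193x^2 + 13889x + 23402/3


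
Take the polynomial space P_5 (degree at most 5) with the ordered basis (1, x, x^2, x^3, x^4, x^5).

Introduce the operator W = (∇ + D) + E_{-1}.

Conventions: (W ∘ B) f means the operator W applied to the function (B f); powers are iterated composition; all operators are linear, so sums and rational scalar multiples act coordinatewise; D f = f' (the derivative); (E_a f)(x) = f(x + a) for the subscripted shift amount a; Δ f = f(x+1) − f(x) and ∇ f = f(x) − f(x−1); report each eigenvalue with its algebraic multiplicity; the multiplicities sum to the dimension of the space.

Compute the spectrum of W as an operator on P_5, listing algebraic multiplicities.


image of 1: 1
image of x: x + 1
image of x^2: x^2 + 2x
image of x^3: x^3 + 3x^2
image of x^4: x^4 + 4x^3
image of x^5: x^5 + 5x^4
the matrix is upper triangular; its diagonal is (1, 1, 1, 1, 1, 1)
for a triangular matrix the eigenvalues are the diagonal entries, with algebraic multiplicity their repetition count

λ = 1 (multiplicity 6)


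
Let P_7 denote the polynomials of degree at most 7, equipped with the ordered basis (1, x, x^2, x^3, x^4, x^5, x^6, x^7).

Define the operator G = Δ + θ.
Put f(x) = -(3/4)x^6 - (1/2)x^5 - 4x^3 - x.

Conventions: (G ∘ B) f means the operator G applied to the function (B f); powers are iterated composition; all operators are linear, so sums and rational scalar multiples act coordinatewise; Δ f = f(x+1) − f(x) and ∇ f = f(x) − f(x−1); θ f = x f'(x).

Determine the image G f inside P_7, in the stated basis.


Δ f = -(9/2)x^5 - (55/4)x^4 - 20x^3 - (113/4)x^2 - 19x - 25/4
θ f = -(9/2)x^6 - (5/2)x^5 - 12x^3 - x
(Δ + θ) f = -(9/2)x^6 - 7x^5 - (55/4)x^4 - 32x^3 - (113/4)x^2 - 20x - 25/4

the image equals g(x) = -(9/2)x^6 - 7x^5 - (55/4)x^4 - 32x^3 - (113/4)x^2 - 20x - 25/4


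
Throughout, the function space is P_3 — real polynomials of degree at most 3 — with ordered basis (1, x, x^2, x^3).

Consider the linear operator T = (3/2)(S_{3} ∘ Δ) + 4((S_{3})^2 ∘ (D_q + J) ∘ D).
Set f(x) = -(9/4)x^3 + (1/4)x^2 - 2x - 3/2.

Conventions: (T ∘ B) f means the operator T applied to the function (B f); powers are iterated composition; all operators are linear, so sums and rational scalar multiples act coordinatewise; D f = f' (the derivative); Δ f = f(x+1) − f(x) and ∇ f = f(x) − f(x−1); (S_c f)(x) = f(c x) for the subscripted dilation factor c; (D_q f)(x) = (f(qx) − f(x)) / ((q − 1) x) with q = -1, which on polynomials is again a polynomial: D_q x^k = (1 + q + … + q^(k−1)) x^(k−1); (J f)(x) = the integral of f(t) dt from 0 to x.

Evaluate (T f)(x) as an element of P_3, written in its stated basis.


Δ f = -(27/4)x^2 - (25/4)x - 4
S_{3} Δ f = -(243/4)x^2 - (75/4)x - 4
((3/2)(S_{3} ∘ Δ)) f = -(729/8)x^2 - (225/8)x - 6
D f = -(27/4)x^2 + (1/2)x - 2
D_q D f = 1/2
J D f = -(9/4)x^3 + (1/4)x^2 - 2x
(D_q + J) D f = -(9/4)x^3 + (1/4)x^2 - 2x + 1/2
S_{3} (D_q + J) D f = -(243/4)x^3 + (9/4)x^2 - 6x + 1/2
S_{3} S_{3} (D_q + J) D f = -(6561/4)x^3 + (81/4)x^2 - 18x + 1/2
(4((S_{3})^2 ∘ (D_q + J) ∘ D)) f = -6561x^3 + 81x^2 - 72x + 2
((3/2)(S_{3} ∘ Δ) + 4((S_{3})^2 ∘ (D_q + J) ∘ D)) f = -6561x^3 - (81/8)x^2 - (801/8)x - 4

g(x) = -6561x^3 - (81/8)x^2 - (801/8)x - 4


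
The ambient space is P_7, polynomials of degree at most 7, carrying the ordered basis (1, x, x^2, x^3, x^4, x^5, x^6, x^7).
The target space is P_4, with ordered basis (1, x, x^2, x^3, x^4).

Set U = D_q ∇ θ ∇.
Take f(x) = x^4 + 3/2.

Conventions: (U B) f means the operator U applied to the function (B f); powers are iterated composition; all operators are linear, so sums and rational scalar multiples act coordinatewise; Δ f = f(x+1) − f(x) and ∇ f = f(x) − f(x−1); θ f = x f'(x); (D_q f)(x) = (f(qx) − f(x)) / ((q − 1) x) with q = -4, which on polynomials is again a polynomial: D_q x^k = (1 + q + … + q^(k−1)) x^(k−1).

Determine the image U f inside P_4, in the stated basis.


g(x) = -108x - 60

∇ f = 4x^3 - 6x^2 + 4x - 1
θ ∇ f = 12x^3 - 12x^2 + 4x
∇ (θ ∇) f = 36x^2 - 60x + 28
D_q ∇ (θ ∇) f = -108x - 60


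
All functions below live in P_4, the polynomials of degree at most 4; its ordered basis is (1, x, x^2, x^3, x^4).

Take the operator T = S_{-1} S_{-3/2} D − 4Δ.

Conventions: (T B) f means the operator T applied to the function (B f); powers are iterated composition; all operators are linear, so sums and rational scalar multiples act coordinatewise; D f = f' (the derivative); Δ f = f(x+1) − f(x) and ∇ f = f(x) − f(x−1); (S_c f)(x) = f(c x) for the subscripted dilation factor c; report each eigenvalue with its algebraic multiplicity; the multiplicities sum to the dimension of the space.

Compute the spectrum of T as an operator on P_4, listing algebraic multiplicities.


image of 1: 0
image of x: -3
image of x^2: -5x - 4
image of x^3: -(21/4)x^2 - 12x - 4
image of x^4: -(5/2)x^3 - 24x^2 - 16x - 4
the matrix is upper triangular; its diagonal is (0, 0, 0, 0, 0)
for a triangular matrix the eigenvalues are the diagonal entries, with algebraic multiplicity their repetition count

λ = 0 (multiplicity 5)


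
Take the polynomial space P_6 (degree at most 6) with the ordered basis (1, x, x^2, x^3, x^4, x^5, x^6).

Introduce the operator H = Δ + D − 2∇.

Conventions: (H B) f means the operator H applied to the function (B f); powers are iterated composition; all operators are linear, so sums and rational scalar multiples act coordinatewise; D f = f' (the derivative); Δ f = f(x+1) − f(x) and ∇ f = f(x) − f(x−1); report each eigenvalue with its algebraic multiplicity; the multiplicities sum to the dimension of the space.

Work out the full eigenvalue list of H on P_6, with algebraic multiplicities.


image of 1: 0
image of x: 0
image of x^2: 3
image of x^3: 9x - 1
image of x^4: 18x^2 - 4x + 3
image of x^5: 30x^3 - 10x^2 + 15x - 1
image of x^6: 45x^4 - 20x^3 + 45x^2 - 6x + 3
the matrix is upper triangular; its diagonal is (0, 0, 0, 0, 0, 0, 0)
for a triangular matrix the eigenvalues are the diagonal entries, with algebraic multiplicity their repetition count

λ = 0 (multiplicity 7)


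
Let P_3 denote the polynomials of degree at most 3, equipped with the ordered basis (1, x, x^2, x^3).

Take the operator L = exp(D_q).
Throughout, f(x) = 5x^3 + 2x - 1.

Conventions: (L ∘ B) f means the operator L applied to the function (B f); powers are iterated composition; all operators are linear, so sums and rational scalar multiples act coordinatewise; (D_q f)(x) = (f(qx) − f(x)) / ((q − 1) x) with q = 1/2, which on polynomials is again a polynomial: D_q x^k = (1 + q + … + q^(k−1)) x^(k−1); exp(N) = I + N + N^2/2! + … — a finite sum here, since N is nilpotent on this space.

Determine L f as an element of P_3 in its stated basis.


order-1 term: (35/4)x^2 + 2
order-2 term: (105/16)x
order-3 term: 35/16
the series for exp(D_q) f terminates at order 3
exp(D_q) f = 5x^3 + (35/4)x^2 + (137/16)x + 51/16

the result is g(x) = 5x^3 + (35/4)x^2 + (137/16)x + 51/16


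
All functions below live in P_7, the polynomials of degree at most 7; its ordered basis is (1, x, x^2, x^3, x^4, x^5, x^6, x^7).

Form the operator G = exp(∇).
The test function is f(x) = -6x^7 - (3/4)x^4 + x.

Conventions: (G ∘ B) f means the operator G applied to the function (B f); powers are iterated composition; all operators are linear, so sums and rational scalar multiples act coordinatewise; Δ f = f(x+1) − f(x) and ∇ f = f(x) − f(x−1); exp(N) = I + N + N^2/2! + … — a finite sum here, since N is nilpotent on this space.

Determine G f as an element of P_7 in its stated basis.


the image equals g(x) = -6x^7 - 42x^6 + (837/4)x^4 - 213x^3 - 252x^2 + 382x - 215/4

order-1 term: -42x^6 + 126x^5 - 210x^4 + 207x^3 - (243/2)x^2 + 39x - 17/4
order-2 term: -126x^5 + 630x^4 - 1470x^3 + (3771/2)x^2 - 1293x + 1491/4
order-3 term: -210x^4 + 1260x^3 - 3150x^2 + 3777x - 3603/2
order-4 term: -210x^3 + 1260x^2 - 2730x + 8397/4
order-5 term: -126x^2 + 630x - 840
order-6 term: -42x + 126
order-7 term: -6
the series for exp(∇) f terminates at order 7
exp(∇) f = -6x^7 - 42x^6 + (837/4)x^4 - 213x^3 - 252x^2 + 382x - 215/4


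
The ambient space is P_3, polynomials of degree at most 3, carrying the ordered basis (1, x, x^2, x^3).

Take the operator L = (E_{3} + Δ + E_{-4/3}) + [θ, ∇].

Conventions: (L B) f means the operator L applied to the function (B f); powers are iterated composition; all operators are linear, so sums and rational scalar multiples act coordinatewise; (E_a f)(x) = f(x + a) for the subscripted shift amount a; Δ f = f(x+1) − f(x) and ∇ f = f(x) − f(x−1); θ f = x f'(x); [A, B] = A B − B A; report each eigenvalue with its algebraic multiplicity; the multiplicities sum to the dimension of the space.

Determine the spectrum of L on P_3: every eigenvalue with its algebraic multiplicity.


image of 1: 2
image of x: 2x + 5/3
image of x^2: 2x^2 + (10/3)x + 124/9
image of x^3: 2x^3 + 5x^2 + (124/3)x + 611/27
the matrix is upper triangular; its diagonal is (2, 2, 2, 2)
for a triangular matrix the eigenvalues are the diagonal entries, with algebraic multiplicity their repetition count

λ = 2 (multiplicity 4)


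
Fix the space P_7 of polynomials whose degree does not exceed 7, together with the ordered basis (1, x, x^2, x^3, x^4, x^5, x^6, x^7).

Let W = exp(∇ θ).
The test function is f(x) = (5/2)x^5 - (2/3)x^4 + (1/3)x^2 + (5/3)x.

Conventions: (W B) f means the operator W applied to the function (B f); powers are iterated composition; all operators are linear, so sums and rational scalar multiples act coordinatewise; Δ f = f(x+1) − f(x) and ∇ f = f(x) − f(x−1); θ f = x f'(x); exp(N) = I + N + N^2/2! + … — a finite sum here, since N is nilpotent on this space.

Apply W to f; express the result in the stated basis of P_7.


order-1 term: (125/2)x^4 - (407/3)x^3 + 141x^2 - (431/6)x + 97/6
order-2 term: 500x^3 - (2721/2)x^2 + (2785/2)x - 6065/12
order-3 term: 1500x^2 - 3314x + 11227/6
order-4 term: 1500x - 3157/2
order-5 term: 300
the series for exp(∇ θ) f terminates at order 5
exp(∇ θ) f = (5/2)x^5 + (371/6)x^4 + (1093/3)x^3 + (1685/6)x^2 - (1475/3)x + 1241/12

the image equals g(x) = (5/2)x^5 + (371/6)x^4 + (1093/3)x^3 + (1685/6)x^2 - (1475/3)x + 1241/12


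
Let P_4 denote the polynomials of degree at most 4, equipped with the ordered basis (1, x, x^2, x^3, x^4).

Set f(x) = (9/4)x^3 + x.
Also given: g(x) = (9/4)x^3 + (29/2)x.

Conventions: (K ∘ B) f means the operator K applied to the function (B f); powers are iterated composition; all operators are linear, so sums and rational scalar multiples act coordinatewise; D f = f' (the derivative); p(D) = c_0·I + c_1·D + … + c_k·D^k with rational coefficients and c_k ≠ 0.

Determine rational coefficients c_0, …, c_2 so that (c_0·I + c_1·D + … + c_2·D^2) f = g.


c_0 = 1, c_1 = 0, c_2 = 1

D^0 f = (9/4)x^3 + x
D^1 f = (27/4)x^2 + 1
D^2 f = (27/2)x
matching coefficients of g against c_0 f + c_1 Df + … from the top degree down determines the c_i
solution: c_0 = 1, c_1 = 0, c_2 = 1


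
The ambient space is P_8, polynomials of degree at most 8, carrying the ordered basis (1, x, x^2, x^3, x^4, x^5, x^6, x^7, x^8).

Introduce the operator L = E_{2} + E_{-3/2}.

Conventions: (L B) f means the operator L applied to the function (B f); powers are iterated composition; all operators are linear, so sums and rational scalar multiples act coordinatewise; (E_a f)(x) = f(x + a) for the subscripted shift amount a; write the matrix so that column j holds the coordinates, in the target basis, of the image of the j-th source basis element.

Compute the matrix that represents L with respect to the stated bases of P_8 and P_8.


image of 1: 2
image of x: 2x + 1/2
image of x^2: 2x^2 + x + 25/4
image of x^3: 2x^3 + (3/2)x^2 + (75/4)x + 37/8
image of x^4: 2x^4 + 2x^3 + (75/2)x^2 + (37/2)x + 337/16
image of x^5: 2x^5 + (5/2)x^4 + (125/2)x^3 + (185/4)x^2 + (1685/16)x + 781/32
image of x^6: 2x^6 + 3x^5 + (375/4)x^4 + (185/2)x^3 + (5055/16)x^2 + (2343/16)x + 4825/64
image of x^7: 2x^7 + (7/2)x^6 + (525/4)x^5 + (1295/8)x^4 + (11795/16)x^3 + (16401/32)x^2 + (33775/64)x + 14197/128
image of x^8: 2x^8 + 4x^7 + 175x^6 + 259x^5 + (11795/8)x^4 + (5467/4)x^3 + (33775/16)x^2 + (14197/16)x + 72097/256
each image's coordinates form column j of the matrix

the matrix is [[2, 1/2, 25/4, 37/8, 337/16, 781/32, 4825/64, 14197/128, 72097/256]; [0, 2, 1, 75/4, 37/2, 1685/16, 2343/16, 33775/64, 14197/16]; [0, 0, 2, 3/2, 75/2, 185/4, 5055/16, 16401/32, 33775/16]; [0, 0, 0, 2, 2, 125/2, 185/2, 11795/16, 5467/4]; [0, 0, 0, 0, 2, 5/2, 375/4, 1295/8, 11795/8]; [0, 0, 0, 0, 0, 2, 3, 525/4, 259]; [0, 0, 0, 0, 0, 0, 2, 7/2, 175]; [0, 0, 0, 0, 0, 0, 0, 2, 4]; [0, 0, 0, 0, 0, 0, 0, 0, 2]] (rows listed top to bottom)


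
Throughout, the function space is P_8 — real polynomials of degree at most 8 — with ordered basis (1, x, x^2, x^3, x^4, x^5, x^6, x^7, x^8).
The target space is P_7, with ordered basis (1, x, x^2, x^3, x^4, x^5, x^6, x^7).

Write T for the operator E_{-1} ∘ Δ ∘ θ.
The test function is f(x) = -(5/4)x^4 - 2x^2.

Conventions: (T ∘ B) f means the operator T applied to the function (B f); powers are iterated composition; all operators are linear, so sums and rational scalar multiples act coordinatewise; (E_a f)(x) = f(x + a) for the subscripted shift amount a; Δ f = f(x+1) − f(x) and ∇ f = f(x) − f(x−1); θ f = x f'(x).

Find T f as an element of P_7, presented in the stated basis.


the result is g(x) = -20x^3 + 30x^2 - 28x + 9

θ f = -5x^4 - 4x^2
Δ θ f = -20x^3 - 30x^2 - 28x - 9
E_{-1} Δ θ f = -20x^3 + 30x^2 - 28x + 9


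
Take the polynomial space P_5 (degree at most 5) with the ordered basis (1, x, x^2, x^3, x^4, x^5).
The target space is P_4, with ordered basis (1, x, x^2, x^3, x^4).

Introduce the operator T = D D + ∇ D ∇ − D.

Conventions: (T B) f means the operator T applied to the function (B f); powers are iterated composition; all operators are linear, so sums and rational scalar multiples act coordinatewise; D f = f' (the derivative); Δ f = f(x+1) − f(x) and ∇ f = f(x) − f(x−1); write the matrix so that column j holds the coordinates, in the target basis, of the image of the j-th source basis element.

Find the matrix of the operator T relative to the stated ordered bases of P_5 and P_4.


the matrix is [[0, -1, 2, 6, -24, 70]; [0, 0, -2, 6, 24, -120]; [0, 0, 0, -3, 12, 60]; [0, 0, 0, 0, -4, 20]; [0, 0, 0, 0, 0, -5]] (rows listed top to bottom)

image of 1: 0
image of x: -1
image of x^2: -2x + 2
image of x^3: -3x^2 + 6x + 6
image of x^4: -4x^3 + 12x^2 + 24x - 24
image of x^5: -5x^4 + 20x^3 + 60x^2 - 120x + 70
each image's coordinates form column j of the matrix


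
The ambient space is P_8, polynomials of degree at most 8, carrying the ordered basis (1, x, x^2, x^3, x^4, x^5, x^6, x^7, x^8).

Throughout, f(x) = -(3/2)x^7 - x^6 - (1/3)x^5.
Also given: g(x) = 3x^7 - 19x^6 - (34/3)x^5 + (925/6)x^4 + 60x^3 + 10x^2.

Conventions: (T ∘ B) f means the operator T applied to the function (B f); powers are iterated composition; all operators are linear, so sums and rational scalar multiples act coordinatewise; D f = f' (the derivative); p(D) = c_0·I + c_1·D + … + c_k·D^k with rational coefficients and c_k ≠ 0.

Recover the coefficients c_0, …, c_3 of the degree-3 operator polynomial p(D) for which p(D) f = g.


D^0 f = -(3/2)x^7 - x^6 - (1/3)x^5
D^1 f = -(21/2)x^6 - 6x^5 - (5/3)x^4
D^2 f = -63x^5 - 30x^4 - (20/3)x^3
D^3 f = -315x^4 - 120x^3 - 20x^2
matching coefficients of g against c_0 f + c_1 Df + … from the top degree down determines the c_i
solution: c_0 = -2, c_1 = 2, c_2 = 0, c_3 = -1/2

p(D) = -2·I + 2·D − (1/2)·D^3, i.e. c_0 = -2, c_1 = 2, c_2 = 0, c_3 = -1/2


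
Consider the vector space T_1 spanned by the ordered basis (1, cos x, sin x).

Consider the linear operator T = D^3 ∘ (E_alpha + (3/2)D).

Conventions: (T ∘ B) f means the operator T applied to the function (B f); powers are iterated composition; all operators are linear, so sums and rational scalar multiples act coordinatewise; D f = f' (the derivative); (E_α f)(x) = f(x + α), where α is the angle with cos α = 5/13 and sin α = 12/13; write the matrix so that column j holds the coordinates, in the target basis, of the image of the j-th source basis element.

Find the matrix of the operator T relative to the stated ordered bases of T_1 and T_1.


the matrix is [[0, 0, 0]; [0, 63/26, -5/13]; [0, 5/13, 63/26]] (rows listed top to bottom)

image of 1: 0
image of cos x: (63/26)cos x + (5/13)sin x
image of sin x: -(5/13)cos x + (63/26)sin x
each image's coordinates form column j of the matrix


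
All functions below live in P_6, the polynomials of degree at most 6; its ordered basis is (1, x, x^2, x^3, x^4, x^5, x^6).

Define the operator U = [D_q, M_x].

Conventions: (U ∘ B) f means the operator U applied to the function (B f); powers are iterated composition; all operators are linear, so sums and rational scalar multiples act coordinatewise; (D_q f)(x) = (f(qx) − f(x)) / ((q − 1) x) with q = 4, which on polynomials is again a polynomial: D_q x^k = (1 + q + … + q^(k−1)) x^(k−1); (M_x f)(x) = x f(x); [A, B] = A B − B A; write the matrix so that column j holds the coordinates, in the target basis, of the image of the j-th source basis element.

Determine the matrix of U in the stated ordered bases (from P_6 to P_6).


the matrix is [[1, 0, 0, 0, 0, 0, 0]; [0, 4, 0, 0, 0, 0, 0]; [0, 0, 16, 0, 0, 0, 0]; [0, 0, 0, 64, 0, 0, 0]; [0, 0, 0, 0, 256, 0, 0]; [0, 0, 0, 0, 0, 1024, 0]; [0, 0, 0, 0, 0, 0, 4096]] (rows listed top to bottom)

image of 1: 1
image of x: 4x
image of x^2: 16x^2
image of x^3: 64x^3
image of x^4: 256x^4
image of x^5: 1024x^5
image of x^6: 4096x^6
each image's coordinates form column j of the matrix


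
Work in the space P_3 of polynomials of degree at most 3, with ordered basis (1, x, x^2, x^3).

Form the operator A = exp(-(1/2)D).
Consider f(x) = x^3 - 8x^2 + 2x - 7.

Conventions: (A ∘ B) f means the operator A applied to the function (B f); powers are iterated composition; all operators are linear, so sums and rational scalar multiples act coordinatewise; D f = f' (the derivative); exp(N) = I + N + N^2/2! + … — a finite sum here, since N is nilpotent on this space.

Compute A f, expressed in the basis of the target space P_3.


the result is g(x) = x^3 - (19/2)x^2 + (43/4)x - 81/8

order-1 term: -(3/2)x^2 + 8x - 1
order-2 term: (3/4)x - 2
order-3 term: -1/8
the series for exp(-(1/2)D) f terminates at order 3
exp(-(1/2)D) f = x^3 - (19/2)x^2 + (43/4)x - 81/8


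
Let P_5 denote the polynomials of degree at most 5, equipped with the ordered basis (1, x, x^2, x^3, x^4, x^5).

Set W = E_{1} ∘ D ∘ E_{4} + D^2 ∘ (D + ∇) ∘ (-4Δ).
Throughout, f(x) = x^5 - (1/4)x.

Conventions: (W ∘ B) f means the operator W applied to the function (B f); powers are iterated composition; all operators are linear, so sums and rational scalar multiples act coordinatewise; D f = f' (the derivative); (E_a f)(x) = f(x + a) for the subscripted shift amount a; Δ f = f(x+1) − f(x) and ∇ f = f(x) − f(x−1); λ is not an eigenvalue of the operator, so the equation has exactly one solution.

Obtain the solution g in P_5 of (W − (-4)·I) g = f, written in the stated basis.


the image equals g(x) = (1/4)x^5 - (5/16)x^4 - (95/16)x^3 - (2415/64)x^2 - (1213/128)x + 26513/512

write g with unknown coordinates in the stated basis and equate coefficients in (W − (-4)·I) g = f
solving from the highest basis element down gives g = (1/4)x^5 - (5/16)x^4 - (95/16)x^3 - (2415/64)x^2 - (1213/128)x + 26513/512
check: W g = (5/4)x^4 + (95/4)x^3 + (2415/16)x^2 + (1205/32)x - 26513/128
so W g − (-4)·g = x^5 - (1/4)x = f ✓


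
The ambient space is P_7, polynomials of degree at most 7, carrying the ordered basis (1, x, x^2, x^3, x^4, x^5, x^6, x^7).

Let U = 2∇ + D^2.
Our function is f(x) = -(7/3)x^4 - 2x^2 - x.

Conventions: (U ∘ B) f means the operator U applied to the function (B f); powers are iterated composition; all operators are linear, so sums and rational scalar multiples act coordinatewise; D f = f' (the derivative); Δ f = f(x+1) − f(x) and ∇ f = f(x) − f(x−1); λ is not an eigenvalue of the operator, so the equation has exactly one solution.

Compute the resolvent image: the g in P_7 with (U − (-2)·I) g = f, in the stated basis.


write g with unknown coordinates in the stated basis and equate coefficients in (U − (-2)·I) g = f
solving from the highest basis element down gives g = -(7/6)x^4 + (14/3)x^3 - 15x^2 + (205/6)x - 40
check: U g = -(28/3)x^3 + 28x^2 - (208/3)x + 80
so U g − (-2)·g = -(7/3)x^4 - 2x^2 - x = f ✓

the result is g(x) = -(7/6)x^4 + (14/3)x^3 - 15x^2 + (205/6)x - 40


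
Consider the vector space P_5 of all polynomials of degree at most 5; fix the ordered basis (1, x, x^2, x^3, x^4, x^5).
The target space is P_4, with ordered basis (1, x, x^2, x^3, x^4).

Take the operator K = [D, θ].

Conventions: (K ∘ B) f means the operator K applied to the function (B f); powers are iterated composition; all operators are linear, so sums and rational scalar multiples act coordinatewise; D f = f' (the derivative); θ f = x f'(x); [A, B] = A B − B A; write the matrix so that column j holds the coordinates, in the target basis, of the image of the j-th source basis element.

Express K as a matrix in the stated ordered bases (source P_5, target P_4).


the matrix is [[0, 1, 0, 0, 0, 0]; [0, 0, 2, 0, 0, 0]; [0, 0, 0, 3, 0, 0]; [0, 0, 0, 0, 4, 0]; [0, 0, 0, 0, 0, 5]] (rows listed top to bottom)

image of 1: 0
image of x: 1
image of x^2: 2x
image of x^3: 3x^2
image of x^4: 4x^3
image of x^5: 5x^4
each image's coordinates form column j of the matrix


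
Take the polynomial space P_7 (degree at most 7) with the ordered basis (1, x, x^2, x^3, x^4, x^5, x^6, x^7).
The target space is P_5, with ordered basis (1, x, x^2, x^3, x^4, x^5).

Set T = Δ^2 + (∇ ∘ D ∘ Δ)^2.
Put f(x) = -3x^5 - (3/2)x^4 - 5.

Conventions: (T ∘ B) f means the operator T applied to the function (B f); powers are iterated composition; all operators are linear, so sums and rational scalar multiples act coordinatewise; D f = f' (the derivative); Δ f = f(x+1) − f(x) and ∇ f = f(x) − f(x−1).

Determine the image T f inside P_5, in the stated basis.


the result is g(x) = -60x^3 - 198x^2 - 246x - 111

Δ f = -15x^4 - 36x^3 - 39x^2 - 21x - 9/2
Δ Δ f = -60x^3 - 198x^2 - 246x - 111
Δ f = -15x^4 - 36x^3 - 39x^2 - 21x - 9/2
D Δ f = -60x^3 - 108x^2 - 78x - 21
∇ D Δ f = -180x^2 - 36x - 30
Δ (∇ ∘ D ∘ Δ) f = -360x - 216
D Δ (∇ ∘ D ∘ Δ) f = -360
∇ D Δ (∇ ∘ D ∘ Δ) f = 0
(Δ^2 + (∇ ∘ D ∘ Δ)^2) f = -60x^3 - 198x^2 - 246x - 111
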